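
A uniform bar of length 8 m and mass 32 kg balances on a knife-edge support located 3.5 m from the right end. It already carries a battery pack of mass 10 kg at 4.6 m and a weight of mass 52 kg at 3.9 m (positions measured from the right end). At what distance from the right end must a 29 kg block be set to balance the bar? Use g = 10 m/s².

x ≈ 1.85 m from the right end

Taking torques about the knife-edge support (at 3.5 m from the right end):
Beam weight: 32 × 10 = 320 N down at 4 m → arm 0.5 m, τ = 320 × 0.5 = 160 N·m counterclockwise.
Battery pack: 10 × 10 = 100 N down at 4.6 m → arm 1.1 m, τ = 100 × 1.1 = 110 N·m counterclockwise.
Weight: 52 × 10 = 520 N down at 3.9 m → arm 0.4 m, τ = 520 × 0.4 = 208 N·m counterclockwise.
Net moment of existing loads = 478 N·m counterclockwise.
The block weighs 29 × 10 = 290 N and must supply an equal clockwise moment, so its lever arm about the knife-edge support is 478 / 290 = 1.65 m.
That puts it at 3.5 − 1.65 = 1.85 m from the right end.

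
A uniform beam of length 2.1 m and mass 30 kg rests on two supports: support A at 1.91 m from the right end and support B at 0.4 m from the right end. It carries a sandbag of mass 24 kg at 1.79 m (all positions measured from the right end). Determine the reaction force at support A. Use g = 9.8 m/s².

Sum moments about support B (its reaction then has zero moment arm).
Beam weight: 30 × 9.8 = 294 N down at 1.05 m → arm 0.65 m, τ = 294 × 0.65 = 191.1 N·m counterclockwise.
Sandbag: 24 × 9.8 = 235.2 N down at 1.79 m → arm 1.39 m, τ = 235.2 × 1.39 = 326.9 N·m counterclockwise.
Net load moment about support B = 518 N·m counterclockwise.
Reaction R at support A is upward at 1.91 m, arm 1.51 m → moment R × 1.51 clockwise.
Setting net torque to zero: R × 1.51 = 518 → R = 343 N.

R_A ≈ 343 N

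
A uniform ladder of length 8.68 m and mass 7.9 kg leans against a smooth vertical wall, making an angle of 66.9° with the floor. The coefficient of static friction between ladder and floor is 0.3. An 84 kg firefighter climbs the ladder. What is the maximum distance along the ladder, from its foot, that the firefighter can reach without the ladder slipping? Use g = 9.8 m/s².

d ≈ 6.27 m

About the foot of the ladder:
Ladder weight 7.9×9.8 = 77.42 N acts at 4.34 m along the ladder; its horizontal arm is 4.34·cos66.9° = 1.703 m → τ = 131.8 N·m clockwise.
Firefighter weight 84×9.8 = 823.2 N at distance d → arm d·cos66.9° → τ = 823.2·d·0.3923 clockwise.
Wall normal N at the top has arm L sinθ = 7.984 m counterclockwise, so Στ = 0 gives N·7.984 = 131.8 + 322.9·d.
ΣFy = 0 ⇒ N_floor = 900.6 N, so the maximum friction is μ_s·N_floor = 0.3×900.6 = 270.2 N. ΣFx = 0 ⇒ N_wall = f, so at the slipping point N = 270.2 N.
Substituting: 270.2×7.984 = 131.8 + 322.9·d ⇒ d = (2157 − 131.8) / 322.9 = 6.27 m.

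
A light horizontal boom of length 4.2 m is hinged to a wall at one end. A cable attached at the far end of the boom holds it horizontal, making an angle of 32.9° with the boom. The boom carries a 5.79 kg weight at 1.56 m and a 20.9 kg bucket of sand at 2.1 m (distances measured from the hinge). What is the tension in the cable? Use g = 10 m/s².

Choose the hinge as the axis so the unknown hinge reaction has zero arm there.
Weight: 5.79 × 10 = 57.9 N down at 1.56 m → arm 1.56 m, τ = 57.9 × 1.56 = 90.32 N·m clockwise.
Bucket of sand: 20.9 × 10 = 209 N down at 2.1 m → arm 2.1 m, τ = 209 × 2.1 = 438.9 N·m clockwise.
Total clockwise load moment = 529.2 N·m.
The cable tension T acts at 4.2 m; only its component perpendicular to the boom, T sinθ, produces torque. sin 32.9° = 0.5432.
Balancing moments: T × 4.2 × 0.5432 = 529.2, giving T = 529.2 / 2.281 = 232 N.

T ≈ 232 N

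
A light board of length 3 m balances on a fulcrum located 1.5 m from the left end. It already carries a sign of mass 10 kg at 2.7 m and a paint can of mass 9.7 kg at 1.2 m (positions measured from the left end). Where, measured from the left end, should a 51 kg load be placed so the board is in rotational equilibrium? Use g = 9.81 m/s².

About the fulcrum (at 1.5 m from the left end):
Sign: 10 × 9.81 = 98.1 N down at 2.7 m → arm 1.2 m, τ = 98.1 × 1.2 = 117.7 N·m clockwise.
Paint can: 9.7 × 9.81 = 95.16 N down at 1.2 m → arm 0.3 m, τ = 95.16 × 0.3 = 28.55 N·m counterclockwise.
Net moment of existing loads = 89.15 N·m clockwise.
The load weighs 51 × 9.81 = 500.3 N and must supply an equal counterclockwise moment, so its lever arm about the fulcrum is 89.15 / 500.3 = 0.178 m.
That puts it at 1.5 − 0.178 = 1.32 m from the left end.

x ≈ 1.32 m from the left end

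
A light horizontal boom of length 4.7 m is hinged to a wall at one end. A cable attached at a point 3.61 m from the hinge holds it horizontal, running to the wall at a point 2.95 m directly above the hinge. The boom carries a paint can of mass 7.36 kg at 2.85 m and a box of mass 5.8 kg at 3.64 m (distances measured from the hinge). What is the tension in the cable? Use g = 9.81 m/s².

T ≈ 181 N

Taking torques about the hinge:
Paint can: 7.36 × 9.81 = 72.2 N down at 2.85 m → arm 2.85 m, τ = 72.2 × 2.85 = 205.8 N·m clockwise.
Box: 5.8 × 9.81 = 56.9 N down at 3.64 m → arm 3.64 m, τ = 56.9 × 3.64 = 207.1 N·m clockwise.
Total clockwise load moment = 412.9 N·m.
The cable tension T acts at 3.61 m; only its component perpendicular to the boom, T sinθ, produces torque. sinθ = h/√(h²+d²) = 2.95/√(2.95²+3.61²) = 0.6328.
Στ = 0 ⇒ T × 3.61 × 0.6328 = 412.9 ⇒ T = 412.9 / 2.284 = 181 N.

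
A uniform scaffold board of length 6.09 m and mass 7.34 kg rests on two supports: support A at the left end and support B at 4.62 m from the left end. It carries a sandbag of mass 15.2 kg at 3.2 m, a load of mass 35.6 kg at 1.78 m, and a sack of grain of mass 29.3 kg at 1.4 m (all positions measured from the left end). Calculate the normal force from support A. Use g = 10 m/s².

R_A ≈ 495 N

Choose support B as the axis so its reaction then has zero moment arm.
Beam weight: 7.34 × 10 = 73.4 N down at 3.045 m → arm 1.575 m, τ = 73.4 × 1.575 = 115.6 N·m counterclockwise.
Sandbag: 15.2 × 10 = 152 N down at 3.2 m → arm 1.42 m, τ = 152 × 1.42 = 215.8 N·m counterclockwise.
Load: 35.6 × 10 = 356 N down at 1.78 m → arm 2.84 m, τ = 356 × 2.84 = 1011 N·m counterclockwise.
Sack of grain: 29.3 × 10 = 293 N down at 1.4 m → arm 3.22 m, τ = 293 × 3.22 = 943.5 N·m counterclockwise.
Net load moment about support B = 2286 N·m counterclockwise.
Reaction R at support A is upward at 0 m, arm 4.62 m → moment R × 4.62 clockwise.
Setting net torque to zero: R × 4.62 = 2286 → R = 495 N.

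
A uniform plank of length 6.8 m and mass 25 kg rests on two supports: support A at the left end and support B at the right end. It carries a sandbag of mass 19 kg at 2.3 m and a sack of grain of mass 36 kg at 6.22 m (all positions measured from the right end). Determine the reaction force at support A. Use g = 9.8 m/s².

Sum moments about support B (its reaction then has zero moment arm).
Beam weight: 25 × 9.8 = 245 N down at 3.4 m → arm 3.4 m, τ = 245 × 3.4 = 833 N·m counterclockwise.
Sandbag: 19 × 9.8 = 186.2 N down at 2.3 m → arm 2.3 m, τ = 186.2 × 2.3 = 428.3 N·m counterclockwise.
Sack of grain: 36 × 9.8 = 352.8 N down at 6.22 m → arm 6.22 m, τ = 352.8 × 6.22 = 2194 N·m counterclockwise.
Net load moment about support B = 3455 N·m counterclockwise.
Reaction R at support A is upward at 6.8 m, arm 6.8 m → moment R × 6.8 clockwise.
Setting net torque to zero: R × 6.8 = 3455 → R = 508 N.

R_A ≈ 508 N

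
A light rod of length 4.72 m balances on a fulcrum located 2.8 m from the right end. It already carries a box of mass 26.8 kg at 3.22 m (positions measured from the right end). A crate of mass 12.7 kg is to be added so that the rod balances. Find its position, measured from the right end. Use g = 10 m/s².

x ≈ 1.91 m from the right end

Sum moments about the fulcrum (at 2.8 m from the right end) (the support reaction has zero arm there).
Box: 26.8 × 10 = 268 N down at 3.22 m → arm 0.42 m, τ = 268 × 0.42 = 112.6 N·m counterclockwise.
Net moment of existing loads = 112.6 N·m counterclockwise.
The crate weighs 12.7 × 10 = 127 N and must supply an equal clockwise moment, so its lever arm about the fulcrum is 112.6 / 127 = 0.887 m.
That puts it at 2.8 − 0.887 = 1.91 m from the right end.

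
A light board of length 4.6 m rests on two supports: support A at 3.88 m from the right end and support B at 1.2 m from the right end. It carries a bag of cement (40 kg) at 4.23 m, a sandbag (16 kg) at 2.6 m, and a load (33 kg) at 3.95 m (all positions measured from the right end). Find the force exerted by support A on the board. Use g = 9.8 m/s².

R_A ≈ 857 N

Choose support B as the axis so its reaction then has zero moment arm.
Bag of cement: 40 × 9.8 = 392 N down at 4.23 m → arm 3.03 m, τ = 392 × 3.03 = 1188 N·m counterclockwise.
Sandbag: 16 × 9.8 = 156.8 N down at 2.6 m → arm 1.4 m, τ = 156.8 × 1.4 = 219.5 N·m counterclockwise.
Load: 33 × 9.8 = 323.4 N down at 3.95 m → arm 2.75 m, τ = 323.4 × 2.75 = 889.3 N·m counterclockwise.
Net load moment about support B = 2297 N·m counterclockwise.
Reaction R at support A is upward at 3.88 m, arm 2.68 m → moment R × 2.68 clockwise.
Setting net torque to zero: R × 2.68 = 2297 → R = 857 N.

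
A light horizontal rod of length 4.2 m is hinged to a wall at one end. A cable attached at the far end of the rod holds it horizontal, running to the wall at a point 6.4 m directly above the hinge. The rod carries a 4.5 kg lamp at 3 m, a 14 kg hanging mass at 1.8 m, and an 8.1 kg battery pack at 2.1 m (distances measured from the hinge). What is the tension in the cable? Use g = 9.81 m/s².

T ≈ 156 N

Sum moments about the hinge (the unknown hinge reaction has zero arm there).
Lamp: 4.5 × 9.81 = 44.15 N down at 3 m → arm 3 m, τ = 44.15 × 3 = 132.4 N·m clockwise.
Hanging mass: 14 × 9.81 = 137.3 N down at 1.8 m → arm 1.8 m, τ = 137.3 × 1.8 = 247.1 N·m clockwise.
Battery pack: 8.1 × 9.81 = 79.46 N down at 2.1 m → arm 2.1 m, τ = 79.46 × 2.1 = 166.9 N·m clockwise.
Total clockwise load moment = 546.4 N·m.
The cable tension T acts at 4.2 m; only its component perpendicular to the rod, T sinθ, produces torque. sinθ = h/√(h²+d²) = 6.4/√(6.4²+4.2²) = 0.836.
Στ = 0 ⇒ T × 4.2 × 0.836 = 546.4 ⇒ T = 546.4 / 3.511 = 156 N.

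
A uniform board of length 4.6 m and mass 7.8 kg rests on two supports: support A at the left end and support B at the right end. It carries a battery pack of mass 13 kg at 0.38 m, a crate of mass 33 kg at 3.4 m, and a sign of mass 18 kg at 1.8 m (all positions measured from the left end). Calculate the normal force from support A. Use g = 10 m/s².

About support B:
Beam weight: 7.8 × 10 = 78 N down at 2.3 m → arm 2.3 m, τ = 78 × 2.3 = 179.4 N·m counterclockwise.
Battery pack: 13 × 10 = 130 N down at 0.38 m → arm 4.22 m, τ = 130 × 4.22 = 548.6 N·m counterclockwise.
Crate: 33 × 10 = 330 N down at 3.4 m → arm 1.2 m, τ = 330 × 1.2 = 396 N·m counterclockwise.
Sign: 18 × 10 = 180 N down at 1.8 m → arm 2.8 m, τ = 180 × 2.8 = 504 N·m counterclockwise.
Net load moment about support B = 1628 N·m counterclockwise.
Reaction R at support A is upward at 0 m, arm 4.6 m → moment R × 4.6 clockwise.
For rotational equilibrium, R × 4.6 = 1628, so R = 354 N.

R_A ≈ 354 N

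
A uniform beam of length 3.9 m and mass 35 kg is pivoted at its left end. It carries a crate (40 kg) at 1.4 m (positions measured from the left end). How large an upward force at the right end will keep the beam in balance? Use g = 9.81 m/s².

F ≈ 313 N

Taking torques about the left end:
Beam weight: 35 × 9.81 = 343.4 N down at 1.95 m → arm 1.95 m, τ = 343.4 × 1.95 = 669.6 N·m clockwise.
Crate: 40 × 9.81 = 392.4 N down at 1.4 m → arm 1.4 m, τ = 392.4 × 1.4 = 549.4 N·m clockwise.
Net moment of the loads = 1219 N·m clockwise.
The upward force F acts at the right end, arm 3.9 m, giving F × 3.9 counterclockwise.
Στ = 0 ⇒ F × 3.9 = 1219 ⇒ F = 1219 / 3.9 = 313 N.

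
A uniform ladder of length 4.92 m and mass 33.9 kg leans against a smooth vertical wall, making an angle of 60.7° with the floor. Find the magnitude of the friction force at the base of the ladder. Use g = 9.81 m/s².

f ≈ 93.3 N

Take moments about the foot of the ladder.
Ladder weight 33.9×9.81 = 332.6 N acts at 2.46 m along the ladder; its horizontal arm is 2.46·cos60.7° = 1.204 m → τ = 400.5 N·m clockwise.
Wall normal N acts horizontally at the top; its moment arm is the height L sinθ = 4.92·sin60.7° = 4.291 m, counterclockwise.
Στ = 0 ⇒ N × 4.291 = 400.5 ⇒ N = 93.3 N.
ΣFx = 0: friction at the foot balances the wall's push, so f = N_wall = 93.3 N.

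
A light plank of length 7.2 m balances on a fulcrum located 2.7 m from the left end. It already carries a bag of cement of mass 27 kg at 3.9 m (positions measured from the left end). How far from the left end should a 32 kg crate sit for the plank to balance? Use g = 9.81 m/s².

Taking torques about the fulcrum (at 2.7 m from the left end):
Bag of cement: 27 × 9.81 = 264.9 N down at 3.9 m → arm 1.2 m, τ = 264.9 × 1.2 = 317.9 N·m clockwise.
Net moment of existing loads = 317.9 N·m clockwise.
The crate weighs 32 × 9.81 = 313.9 N and must supply an equal counterclockwise moment, so its lever arm about the fulcrum is 317.9 / 313.9 = 1.01 m.
That puts it at 2.7 − 1.01 = 1.69 m from the left end.

x ≈ 1.69 m from the left end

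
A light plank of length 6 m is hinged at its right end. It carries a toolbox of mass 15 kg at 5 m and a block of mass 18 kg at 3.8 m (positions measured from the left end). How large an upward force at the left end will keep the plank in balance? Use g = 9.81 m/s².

Take moments about the right end.
Toolbox: 15 × 9.81 = 147.2 N down at 5 m → arm 1 m, τ = 147.2 × 1 = 147.2 N·m counterclockwise.
Block: 18 × 9.81 = 176.6 N down at 3.8 m → arm 2.2 m, τ = 176.6 × 2.2 = 388.5 N·m counterclockwise.
Net moment of the loads = 535.7 N·m counterclockwise.
The upward force F acts at the left end, arm 6 m, giving F × 6 clockwise.
Balancing moments: F × 6 = 535.7, giving F = 535.7 / 6 = 89.3 N.

F ≈ 89.3 N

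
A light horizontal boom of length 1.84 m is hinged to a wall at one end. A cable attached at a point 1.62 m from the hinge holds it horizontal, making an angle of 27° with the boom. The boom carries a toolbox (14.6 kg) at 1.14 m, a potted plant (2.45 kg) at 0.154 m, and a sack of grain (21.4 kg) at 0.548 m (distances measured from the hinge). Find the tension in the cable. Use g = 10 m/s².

Take moments about the hinge.
Toolbox: 14.6 × 10 = 146 N down at 1.14 m → arm 1.14 m, τ = 146 × 1.14 = 166.4 N·m clockwise.
Potted plant: 2.45 × 10 = 24.5 N down at 0.154 m → arm 0.154 m, τ = 24.5 × 0.154 = 3.773 N·m clockwise.
Sack of grain: 21.4 × 10 = 214 N down at 0.548 m → arm 0.548 m, τ = 214 × 0.548 = 117.3 N·m clockwise.
Total clockwise load moment = 287.5 N·m.
The cable tension T acts at 1.62 m; only its component perpendicular to the boom, T sinθ, produces torque. sin 27° = 0.454.
Balancing moments: T × 1.62 × 0.454 = 287.5, giving T = 287.5 / 0.7355 = 391 N.

T ≈ 391 N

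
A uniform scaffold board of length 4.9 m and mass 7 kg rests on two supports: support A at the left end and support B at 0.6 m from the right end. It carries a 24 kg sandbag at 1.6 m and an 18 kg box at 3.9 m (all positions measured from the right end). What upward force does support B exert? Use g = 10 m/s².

Take moments about support A.
Beam weight: 7 × 10 = 70 N down at 2.45 m → arm 2.45 m, τ = 70 × 2.45 = 171.5 N·m clockwise.
Sandbag: 24 × 10 = 240 N down at 1.6 m → arm 3.3 m, τ = 240 × 3.3 = 792 N·m clockwise.
Box: 18 × 10 = 180 N down at 3.9 m → arm 1 m, τ = 180 × 1 = 180 N·m clockwise.
Net load moment about support A = 1144 N·m clockwise.
Reaction R at support B is upward at 0.6 m, arm 4.3 m → moment R × 4.3 counterclockwise.
For rotational equilibrium, R × 4.3 = 1144, so R = 266 N.

R_B ≈ 266 N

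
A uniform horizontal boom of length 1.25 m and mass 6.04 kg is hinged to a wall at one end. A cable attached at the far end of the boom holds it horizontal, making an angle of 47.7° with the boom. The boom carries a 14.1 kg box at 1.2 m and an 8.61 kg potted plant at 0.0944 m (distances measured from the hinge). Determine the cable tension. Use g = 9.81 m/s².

T ≈ 228 N

Taking torques about the hinge:
Beam weight: 6.04 × 9.81 = 59.25 N down at 0.625 m → arm 0.625 m, τ = 59.25 × 0.625 = 37.03 N·m clockwise.
Box: 14.1 × 9.81 = 138.3 N down at 1.2 m → arm 1.2 m, τ = 138.3 × 1.2 = 166 N·m clockwise.
Potted plant: 8.61 × 9.81 = 84.46 N down at 0.0944 m → arm 0.0944 m, τ = 84.46 × 0.0944 = 7.973 N·m clockwise.
Total clockwise load moment = 211 N·m.
The cable tension T acts at 1.25 m; only its component perpendicular to the boom, T sinθ, produces torque. sin 47.7° = 0.7396.
Setting net torque to zero: T × 1.25 × 0.7396 = 211 → T = 211 / 0.9245 = 228 N.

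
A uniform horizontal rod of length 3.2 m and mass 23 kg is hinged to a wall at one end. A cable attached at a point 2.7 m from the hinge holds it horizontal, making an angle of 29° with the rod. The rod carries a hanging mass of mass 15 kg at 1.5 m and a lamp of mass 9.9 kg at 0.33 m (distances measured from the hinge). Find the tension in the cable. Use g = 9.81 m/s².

T ≈ 469 N

Take moments about the hinge.
Beam weight: 23 × 9.81 = 225.6 N down at 1.6 m → arm 1.6 m, τ = 225.6 × 1.6 = 361 N·m clockwise.
Hanging mass: 15 × 9.81 = 147.2 N down at 1.5 m → arm 1.5 m, τ = 147.2 × 1.5 = 220.8 N·m clockwise.
Lamp: 9.9 × 9.81 = 97.12 N down at 0.33 m → arm 0.33 m, τ = 97.12 × 0.33 = 32.05 N·m clockwise.
Total clockwise load moment = 613.8 N·m.
The cable tension T acts at 2.7 m; only its component perpendicular to the rod, T sinθ, produces torque. sin 29° = 0.4848.
Setting net torque to zero: T × 2.7 × 0.4848 = 613.8 → T = 613.8 / 1.309 = 469 N.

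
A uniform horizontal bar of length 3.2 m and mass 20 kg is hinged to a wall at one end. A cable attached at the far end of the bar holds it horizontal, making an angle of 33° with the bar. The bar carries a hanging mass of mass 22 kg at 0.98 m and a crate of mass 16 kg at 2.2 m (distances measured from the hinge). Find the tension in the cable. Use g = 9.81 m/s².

T ≈ 500 N

Sum moments about the hinge (the unknown hinge reaction has zero arm there).
Beam weight: 20 × 9.81 = 196.2 N down at 1.6 m → arm 1.6 m, τ = 196.2 × 1.6 = 313.9 N·m clockwise.
Hanging mass: 22 × 9.81 = 215.8 N down at 0.98 m → arm 0.98 m, τ = 215.8 × 0.98 = 211.5 N·m clockwise.
Crate: 16 × 9.81 = 157 N down at 2.2 m → arm 2.2 m, τ = 157 × 2.2 = 345.4 N·m clockwise.
Total clockwise load moment = 870.8 N·m.
The cable tension T acts at 3.2 m; only its component perpendicular to the bar, T sinθ, produces torque. sin 33° = 0.5446.
Balancing moments: T × 3.2 × 0.5446 = 870.8, giving T = 870.8 / 1.743 = 500 N.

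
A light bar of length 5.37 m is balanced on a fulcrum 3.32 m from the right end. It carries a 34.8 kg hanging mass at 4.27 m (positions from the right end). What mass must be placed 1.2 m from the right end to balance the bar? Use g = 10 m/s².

Sum moments about the fulcrum (at 3.32 m from the right end) (the support reaction has zero arm there).
Hanging mass: 34.8 × 10 = 348 N down at 4.27 m → arm 0.95 m, τ = 348 × 0.95 = 330.6 N·m counterclockwise.
Net moment of known loads = 330.6 N·m counterclockwise.
An unknown mass m at 1.2 m has arm 2.12 m; its moment is m·g·2.12 clockwise.
Balancing moments: m × 10 × 2.12 = 330.6, giving m = 330.6 / (10 × 2.12) = 15.6 kg.

m ≈ 15.6 kg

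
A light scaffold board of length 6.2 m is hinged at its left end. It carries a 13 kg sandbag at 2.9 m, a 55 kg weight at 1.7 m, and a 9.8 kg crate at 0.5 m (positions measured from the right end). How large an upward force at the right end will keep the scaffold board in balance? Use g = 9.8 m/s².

About the left end:
Sandbag: 13 × 9.8 = 127.4 N down at 2.9 m → arm 3.3 m, τ = 127.4 × 3.3 = 420.4 N·m clockwise.
Weight: 55 × 9.8 = 539 N down at 1.7 m → arm 4.5 m, τ = 539 × 4.5 = 2426 N·m clockwise.
Crate: 9.8 × 9.8 = 96.04 N down at 0.5 m → arm 5.7 m, τ = 96.04 × 5.7 = 547.4 N·m clockwise.
Net moment of the loads = 3394 N·m clockwise.
The upward force F acts at the right end, arm 6.2 m, giving F × 6.2 counterclockwise.
Στ = 0 ⇒ F × 6.2 = 3394 ⇒ F = 3394 / 6.2 = 547 N.

F ≈ 547 N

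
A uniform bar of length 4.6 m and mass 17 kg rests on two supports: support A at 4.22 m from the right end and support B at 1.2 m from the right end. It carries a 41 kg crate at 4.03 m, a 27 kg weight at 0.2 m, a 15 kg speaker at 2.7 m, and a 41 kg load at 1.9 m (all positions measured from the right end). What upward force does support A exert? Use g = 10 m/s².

Take moments about support B.
Beam weight: 17 × 10 = 170 N down at 2.3 m → arm 1.1 m, τ = 170 × 1.1 = 187 N·m counterclockwise.
Crate: 41 × 10 = 410 N down at 4.03 m → arm 2.83 m, τ = 410 × 2.83 = 1160 N·m counterclockwise.
Weight: 27 × 10 = 270 N down at 0.2 m → arm 1 m, τ = 270 × 1 = 270 N·m clockwise.
Speaker: 15 × 10 = 150 N down at 2.7 m → arm 1.5 m, τ = 150 × 1.5 = 225 N·m counterclockwise.
Load: 41 × 10 = 410 N down at 1.9 m → arm 0.7 m, τ = 410 × 0.7 = 287 N·m counterclockwise.
Net load moment about support B = 1589 N·m counterclockwise.
Reaction R at support A is upward at 4.22 m, arm 3.02 m → moment R × 3.02 clockwise.
Στ = 0 ⇒ R × 3.02 = 1589 ⇒ R = 526 N.

R_A ≈ 526 N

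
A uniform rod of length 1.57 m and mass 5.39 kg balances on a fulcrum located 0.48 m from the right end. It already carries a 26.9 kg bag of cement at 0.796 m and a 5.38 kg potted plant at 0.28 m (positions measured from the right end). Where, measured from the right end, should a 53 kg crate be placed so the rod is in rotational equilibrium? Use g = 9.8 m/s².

x ≈ 0.309 m from the right end

About the fulcrum (at 0.48 m from the right end):
Beam weight: 5.39 × 9.8 = 52.82 N down at 0.785 m → arm 0.305 m, τ = 52.82 × 0.305 = 16.11 N·m counterclockwise.
Bag of cement: 26.9 × 9.8 = 263.6 N down at 0.796 m → arm 0.316 m, τ = 263.6 × 0.316 = 83.3 N·m counterclockwise.
Potted plant: 5.38 × 9.8 = 52.72 N down at 0.28 m → arm 0.2 m, τ = 52.72 × 0.2 = 10.54 N·m clockwise.
Net moment of existing loads = 88.87 N·m counterclockwise.
The crate weighs 53 × 9.8 = 519.4 N and must supply an equal clockwise moment, so its lever arm about the fulcrum is 88.87 / 519.4 = 0.171 m.
That puts it at 0.48 − 0.171 = 0.309 m from the right end.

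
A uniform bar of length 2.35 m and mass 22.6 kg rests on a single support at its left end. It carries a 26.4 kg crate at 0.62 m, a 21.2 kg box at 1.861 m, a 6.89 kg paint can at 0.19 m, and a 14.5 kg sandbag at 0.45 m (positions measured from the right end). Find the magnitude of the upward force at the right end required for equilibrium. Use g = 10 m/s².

F ≈ 532 N

About the left end:
Beam weight: 22.6 × 10 = 226 N down at 1.175 m → arm 1.175 m, τ = 226 × 1.175 = 265.6 N·m clockwise.
Crate: 26.4 × 10 = 264 N down at 0.62 m → arm 1.73 m, τ = 264 × 1.73 = 456.7 N·m clockwise.
Box: 21.2 × 10 = 212 N down at 1.861 m → arm 0.489 m, τ = 212 × 0.489 = 103.7 N·m clockwise.
Paint can: 6.89 × 10 = 68.9 N down at 0.19 m → arm 2.16 m, τ = 68.9 × 2.16 = 148.8 N·m clockwise.
Sandbag: 14.5 × 10 = 145 N down at 0.45 m → arm 1.9 m, τ = 145 × 1.9 = 275.5 N·m clockwise.
Net moment of the loads = 1250 N·m clockwise.
The upward force F acts at the right end, arm 2.35 m, giving F × 2.35 counterclockwise.
For rotational equilibrium, F × 2.35 = 1250, so F = 1250 / 2.35 = 532 N.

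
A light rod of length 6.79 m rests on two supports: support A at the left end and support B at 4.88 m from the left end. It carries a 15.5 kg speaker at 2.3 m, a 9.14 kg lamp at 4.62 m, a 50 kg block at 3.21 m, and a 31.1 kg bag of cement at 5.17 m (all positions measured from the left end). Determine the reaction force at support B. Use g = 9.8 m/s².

Taking torques about support A:
Speaker: 15.5 × 9.8 = 151.9 N down at 2.3 m → arm 2.3 m, τ = 151.9 × 2.3 = 349.4 N·m clockwise.
Lamp: 9.14 × 9.8 = 89.57 N down at 4.62 m → arm 4.62 m, τ = 89.57 × 4.62 = 413.8 N·m clockwise.
Block: 50 × 9.8 = 490 N down at 3.21 m → arm 3.21 m, τ = 490 × 3.21 = 1573 N·m clockwise.
Bag of cement: 31.1 × 9.8 = 304.8 N down at 5.17 m → arm 5.17 m, τ = 304.8 × 5.17 = 1576 N·m clockwise.
Net load moment about support A = 3912 N·m clockwise.
Reaction R at support B is upward at 4.88 m, arm 4.88 m → moment R × 4.88 counterclockwise.
Setting net torque to zero: R × 4.88 = 3912 → R = 802 N.

R_B ≈ 802 N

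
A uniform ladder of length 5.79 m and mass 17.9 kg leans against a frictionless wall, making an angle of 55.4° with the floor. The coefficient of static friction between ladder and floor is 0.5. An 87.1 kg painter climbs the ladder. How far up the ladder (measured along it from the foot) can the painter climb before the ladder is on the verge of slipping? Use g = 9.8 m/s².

Sum moments about the foot of the ladder (the floor normal and friction both act there and drop out).
Ladder weight 17.9×9.8 = 175.4 N acts at 2.895 m along the ladder; its horizontal arm is 2.895·cos55.4° = 1.644 m → τ = 288.4 N·m clockwise.
Painter weight 87.1×9.8 = 853.6 N at distance d → arm d·cos55.4° → τ = 853.6·d·0.5678 clockwise.
Wall normal N at the top has arm L sinθ = 4.766 m counterclockwise, so Στ = 0 gives N·4.766 = 288.4 + 484.7·d.
ΣFy = 0 ⇒ N_floor = 1029 N, so the maximum friction is μ_s·N_floor = 0.5×1029 = 514.5 N. ΣFx = 0 ⇒ N_wall = f, so at the slipping point N = 514.5 N.
Substituting: 514.5×4.766 = 288.4 + 484.7·d ⇒ d = (2452 − 288.4) / 484.7 = 4.46 m.

d ≈ 4.46 m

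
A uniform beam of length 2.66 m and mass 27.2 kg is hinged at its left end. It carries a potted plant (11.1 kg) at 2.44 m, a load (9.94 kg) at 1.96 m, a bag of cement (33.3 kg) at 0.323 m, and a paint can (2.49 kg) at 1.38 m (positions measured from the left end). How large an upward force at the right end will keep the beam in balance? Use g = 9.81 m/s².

Choose the left end as the axis so the unknown pivot reaction has zero arm there.
Beam weight: 27.2 × 9.81 = 266.8 N down at 1.33 m → arm 1.33 m, τ = 266.8 × 1.33 = 354.8 N·m clockwise.
Potted plant: 11.1 × 9.81 = 108.9 N down at 2.44 m → arm 2.44 m, τ = 108.9 × 2.44 = 265.7 N·m clockwise.
Load: 9.94 × 9.81 = 97.51 N down at 1.96 m → arm 1.96 m, τ = 97.51 × 1.96 = 191.1 N·m clockwise.
Bag of cement: 33.3 × 9.81 = 326.7 N down at 0.323 m → arm 0.323 m, τ = 326.7 × 0.323 = 105.5 N·m clockwise.
Paint can: 2.49 × 9.81 = 24.43 N down at 1.38 m → arm 1.38 m, τ = 24.43 × 1.38 = 33.71 N·m clockwise.
Net moment of the loads = 950.8 N·m clockwise.
The upward force F acts at the right end, arm 2.66 m, giving F × 2.66 counterclockwise.
Balancing moments: F × 2.66 = 950.8, giving F = 950.8 / 2.66 = 357 N.

F ≈ 357 N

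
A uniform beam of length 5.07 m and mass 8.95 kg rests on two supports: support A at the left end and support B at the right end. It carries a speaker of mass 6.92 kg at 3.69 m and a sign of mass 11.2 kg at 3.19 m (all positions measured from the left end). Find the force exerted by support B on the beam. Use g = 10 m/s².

R_B ≈ 166 N

Choose support A as the axis so its reaction then has zero moment arm.
Beam weight: 8.95 × 10 = 89.5 N down at 2.535 m → arm 2.535 m, τ = 89.5 × 2.535 = 226.9 N·m clockwise.
Speaker: 6.92 × 10 = 69.2 N down at 3.69 m → arm 3.69 m, τ = 69.2 × 3.69 = 255.3 N·m clockwise.
Sign: 11.2 × 10 = 112 N down at 3.19 m → arm 3.19 m, τ = 112 × 3.19 = 357.3 N·m clockwise.
Net load moment about support A = 839.5 N·m clockwise.
Reaction R at support B is upward at 5.07 m, arm 5.07 m → moment R × 5.07 counterclockwise.
Στ = 0 ⇒ R × 5.07 = 839.5 ⇒ R = 166 N.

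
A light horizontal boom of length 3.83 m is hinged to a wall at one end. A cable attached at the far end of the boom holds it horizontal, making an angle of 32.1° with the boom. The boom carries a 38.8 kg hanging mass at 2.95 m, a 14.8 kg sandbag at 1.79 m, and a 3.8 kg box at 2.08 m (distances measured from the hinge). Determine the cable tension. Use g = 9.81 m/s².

Take moments about the hinge.
Hanging mass: 38.8 × 9.81 = 380.6 N down at 2.95 m → arm 2.95 m, τ = 380.6 × 2.95 = 1123 N·m clockwise.
Sandbag: 14.8 × 9.81 = 145.2 N down at 1.79 m → arm 1.79 m, τ = 145.2 × 1.79 = 259.9 N·m clockwise.
Box: 3.8 × 9.81 = 37.28 N down at 2.08 m → arm 2.08 m, τ = 37.28 × 2.08 = 77.54 N·m clockwise.
Total clockwise load moment = 1460 N·m.
The cable tension T acts at 3.83 m; only its component perpendicular to the boom, T sinθ, produces torque. sin 32.1° = 0.5314.
Setting net torque to zero: T × 3.83 × 0.5314 = 1460 → T = 1460 / 2.035 = 717 N.

T ≈ 717 N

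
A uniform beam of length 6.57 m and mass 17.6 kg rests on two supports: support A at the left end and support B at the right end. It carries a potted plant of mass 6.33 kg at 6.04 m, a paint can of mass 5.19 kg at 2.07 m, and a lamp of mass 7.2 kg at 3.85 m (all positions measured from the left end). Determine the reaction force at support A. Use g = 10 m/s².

About support B:
Beam weight: 17.6 × 10 = 176 N down at 3.285 m → arm 3.285 m, τ = 176 × 3.285 = 578.2 N·m counterclockwise.
Potted plant: 6.33 × 10 = 63.3 N down at 6.04 m → arm 0.53 m, τ = 63.3 × 0.53 = 33.55 N·m counterclockwise.
Paint can: 5.19 × 10 = 51.9 N down at 2.07 m → arm 4.5 m, τ = 51.9 × 4.5 = 233.5 N·m counterclockwise.
Lamp: 7.2 × 10 = 72 N down at 3.85 m → arm 2.72 m, τ = 72 × 2.72 = 195.8 N·m counterclockwise.
Net load moment about support B = 1041 N·m counterclockwise.
Reaction R at support A is upward at 0 m, arm 6.57 m → moment R × 6.57 clockwise.
For rotational equilibrium, R × 6.57 = 1041, so R = 158 N.

R_A ≈ 158 N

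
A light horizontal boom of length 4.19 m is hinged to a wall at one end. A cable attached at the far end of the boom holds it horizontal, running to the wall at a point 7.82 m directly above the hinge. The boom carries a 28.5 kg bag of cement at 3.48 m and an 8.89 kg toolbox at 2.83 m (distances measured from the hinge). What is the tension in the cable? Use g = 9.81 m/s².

T ≈ 330 N

Choose the hinge as the axis so the unknown hinge reaction has zero arm there.
Bag of cement: 28.5 × 9.81 = 279.6 N down at 3.48 m → arm 3.48 m, τ = 279.6 × 3.48 = 973 N·m clockwise.
Toolbox: 8.89 × 9.81 = 87.21 N down at 2.83 m → arm 2.83 m, τ = 87.21 × 2.83 = 246.8 N·m clockwise.
Total clockwise load moment = 1220 N·m.
The cable tension T acts at 4.19 m; only its component perpendicular to the boom, T sinθ, produces torque. sinθ = h/√(h²+d²) = 7.82/√(7.82²+4.19²) = 0.8814.
For rotational equilibrium, T × 4.19 × 0.8814 = 1220, so T = 1220 / 3.693 = 330 N.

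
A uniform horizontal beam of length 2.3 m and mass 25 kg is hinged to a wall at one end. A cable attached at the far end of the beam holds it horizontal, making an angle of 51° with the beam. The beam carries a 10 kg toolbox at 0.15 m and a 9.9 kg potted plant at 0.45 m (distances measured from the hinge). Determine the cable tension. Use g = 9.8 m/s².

T ≈ 190 N

Taking torques about the hinge:
Beam weight: 25 × 9.8 = 245 N down at 1.15 m → arm 1.15 m, τ = 245 × 1.15 = 281.8 N·m clockwise.
Toolbox: 10 × 9.8 = 98 N down at 0.15 m → arm 0.15 m, τ = 98 × 0.15 = 14.7 N·m clockwise.
Potted plant: 9.9 × 9.8 = 97.02 N down at 0.45 m → arm 0.45 m, τ = 97.02 × 0.45 = 43.66 N·m clockwise.
Total clockwise load moment = 340.2 N·m.
The cable tension T acts at 2.3 m; only its component perpendicular to the beam, T sinθ, produces torque. sin 51° = 0.7771.
For rotational equilibrium, T × 2.3 × 0.7771 = 340.2, so T = 340.2 / 1.787 = 190 N.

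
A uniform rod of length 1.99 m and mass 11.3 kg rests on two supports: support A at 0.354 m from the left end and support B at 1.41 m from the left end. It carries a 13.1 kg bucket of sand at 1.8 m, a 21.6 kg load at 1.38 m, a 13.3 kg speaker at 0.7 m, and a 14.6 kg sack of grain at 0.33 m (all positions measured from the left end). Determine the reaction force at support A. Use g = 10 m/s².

Take moments about support B.
Beam weight: 11.3 × 10 = 113 N down at 0.995 m → arm 0.415 m, τ = 113 × 0.415 = 46.89 N·m counterclockwise.
Bucket of sand: 13.1 × 10 = 131 N down at 1.8 m → arm 0.39 m, τ = 131 × 0.39 = 51.09 N·m clockwise.
Load: 21.6 × 10 = 216 N down at 1.38 m → arm 0.03 m, τ = 216 × 0.03 = 6.48 N·m counterclockwise.
Speaker: 13.3 × 10 = 133 N down at 0.7 m → arm 0.71 m, τ = 133 × 0.71 = 94.43 N·m counterclockwise.
Sack of grain: 14.6 × 10 = 146 N down at 0.33 m → arm 1.08 m, τ = 146 × 1.08 = 157.7 N·m counterclockwise.
Net load moment about support B = 254.4 N·m counterclockwise.
Reaction R at support A is upward at 0.354 m, arm 1.056 m → moment R × 1.056 clockwise.
For rotational equilibrium, R × 1.056 = 254.4, so R = 241 N.

R_A ≈ 241 N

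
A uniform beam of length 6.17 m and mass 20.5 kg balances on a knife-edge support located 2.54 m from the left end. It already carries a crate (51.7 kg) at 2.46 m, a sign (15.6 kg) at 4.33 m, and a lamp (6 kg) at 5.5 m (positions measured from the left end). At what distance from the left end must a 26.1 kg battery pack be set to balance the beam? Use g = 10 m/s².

Take moments about the knife-edge support (at 2.54 m from the left end).
Beam weight: 20.5 × 10 = 205 N down at 3.085 m → arm 0.545 m, τ = 205 × 0.545 = 111.7 N·m clockwise.
Crate: 51.7 × 10 = 517 N down at 2.46 m → arm 0.08 m, τ = 517 × 0.08 = 41.36 N·m counterclockwise.
Sign: 15.6 × 10 = 156 N down at 4.33 m → arm 1.79 m, τ = 156 × 1.79 = 279.2 N·m clockwise.
Lamp: 6 × 10 = 60 N down at 5.5 m → arm 2.96 m, τ = 60 × 2.96 = 177.6 N·m clockwise.
Net moment of existing loads = 527.1 N·m clockwise.
The battery pack weighs 26.1 × 10 = 261 N and must supply an equal counterclockwise moment, so its lever arm about the knife-edge support is 527.1 / 261 = 2.02 m.
That puts it at 2.54 − 2.02 = 0.52 m from the left end.

x ≈ 0.52 m from the left end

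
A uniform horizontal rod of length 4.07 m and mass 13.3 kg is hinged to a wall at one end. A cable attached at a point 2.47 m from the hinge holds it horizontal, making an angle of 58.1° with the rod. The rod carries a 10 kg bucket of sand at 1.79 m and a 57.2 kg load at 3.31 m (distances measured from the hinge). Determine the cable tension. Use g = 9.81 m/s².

Sum moments about the hinge (the unknown hinge reaction has zero arm there).
Beam weight: 13.3 × 9.81 = 130.5 N down at 2.035 m → arm 2.035 m, τ = 130.5 × 2.035 = 265.6 N·m clockwise.
Bucket of sand: 10 × 9.81 = 98.1 N down at 1.79 m → arm 1.79 m, τ = 98.1 × 1.79 = 175.6 N·m clockwise.
Load: 57.2 × 9.81 = 561.1 N down at 3.31 m → arm 3.31 m, τ = 561.1 × 3.31 = 1857 N·m clockwise.
Total clockwise load moment = 2298 N·m.
The cable tension T acts at 2.47 m; only its component perpendicular to the rod, T sinθ, produces torque. sin 58.1° = 0.849.
For rotational equilibrium, T × 2.47 × 0.849 = 2298, so T = 2298 / 2.097 = 1100 N.

T ≈ 1100 N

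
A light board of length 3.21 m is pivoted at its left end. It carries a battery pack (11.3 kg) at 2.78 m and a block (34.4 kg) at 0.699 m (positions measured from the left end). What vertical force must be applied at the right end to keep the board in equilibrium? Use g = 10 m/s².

F ≈ 173 N

Taking torques about the left end:
Battery pack: 11.3 × 10 = 113 N down at 2.78 m → arm 2.78 m, τ = 113 × 2.78 = 314.1 N·m clockwise.
Block: 34.4 × 10 = 344 N down at 0.699 m → arm 0.699 m, τ = 344 × 0.699 = 240.5 N·m clockwise.
Net moment of the loads = 554.6 N·m clockwise.
The upward force F acts at the right end, arm 3.21 m, giving F × 3.21 counterclockwise.
For rotational equilibrium, F × 3.21 = 554.6, so F = 554.6 / 3.21 = 173 N.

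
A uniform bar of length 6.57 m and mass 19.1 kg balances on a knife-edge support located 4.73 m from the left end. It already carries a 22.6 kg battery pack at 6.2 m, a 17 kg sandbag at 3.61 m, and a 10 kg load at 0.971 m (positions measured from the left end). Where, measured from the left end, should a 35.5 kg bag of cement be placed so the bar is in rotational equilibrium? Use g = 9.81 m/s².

x ≈ 6.17 m from the left end

Taking torques about the knife-edge support (at 4.73 m from the left end):
Beam weight: 19.1 × 9.81 = 187.4 N down at 3.285 m → arm 1.445 m, τ = 187.4 × 1.445 = 270.8 N·m counterclockwise.
Battery pack: 22.6 × 9.81 = 221.7 N down at 6.2 m → arm 1.47 m, τ = 221.7 × 1.47 = 325.9 N·m clockwise.
Sandbag: 17 × 9.81 = 166.8 N down at 3.61 m → arm 1.12 m, τ = 166.8 × 1.12 = 186.8 N·m counterclockwise.
Load: 10 × 9.81 = 98.1 N down at 0.971 m → arm 3.759 m, τ = 98.1 × 3.759 = 368.8 N·m counterclockwise.
Net moment of existing loads = 500.5 N·m counterclockwise.
The bag of cement weighs 35.5 × 9.81 = 348.3 N and must supply an equal clockwise moment, so its lever arm about the knife-edge support is 500.5 / 348.3 = 1.44 m.
That puts it at 4.73 + 1.44 = 6.17 m from the left end.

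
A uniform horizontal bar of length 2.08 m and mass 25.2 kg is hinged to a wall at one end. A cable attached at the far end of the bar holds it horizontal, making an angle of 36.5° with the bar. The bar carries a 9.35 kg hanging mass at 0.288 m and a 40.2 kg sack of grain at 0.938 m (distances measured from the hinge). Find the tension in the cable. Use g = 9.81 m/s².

Taking torques about the hinge:
Beam weight: 25.2 × 9.81 = 247.2 N down at 1.04 m → arm 1.04 m, τ = 247.2 × 1.04 = 257.1 N·m clockwise.
Hanging mass: 9.35 × 9.81 = 91.72 N down at 0.288 m → arm 0.288 m, τ = 91.72 × 0.288 = 26.42 N·m clockwise.
Sack of grain: 40.2 × 9.81 = 394.4 N down at 0.938 m → arm 0.938 m, τ = 394.4 × 0.938 = 369.9 N·m clockwise.
Total clockwise load moment = 653.4 N·m.
The cable tension T acts at 2.08 m; only its component perpendicular to the bar, T sinθ, produces torque. sin 36.5° = 0.5948.
For rotational equilibrium, T × 2.08 × 0.5948 = 653.4, so T = 653.4 / 1.237 = 528 N.

T ≈ 528 N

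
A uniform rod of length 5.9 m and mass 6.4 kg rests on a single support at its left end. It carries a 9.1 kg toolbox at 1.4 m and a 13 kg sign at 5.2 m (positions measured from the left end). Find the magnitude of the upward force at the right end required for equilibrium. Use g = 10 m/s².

Take moments about the left end.
Beam weight: 6.4 × 10 = 64 N down at 2.95 m → arm 2.95 m, τ = 64 × 2.95 = 188.8 N·m clockwise.
Toolbox: 9.1 × 10 = 91 N down at 1.4 m → arm 1.4 m, τ = 91 × 1.4 = 127.4 N·m clockwise.
Sign: 13 × 10 = 130 N down at 5.2 m → arm 5.2 m, τ = 130 × 5.2 = 676 N·m clockwise.
Net moment of the loads = 992.2 N·m clockwise.
The upward force F acts at the right end, arm 5.9 m, giving F × 5.9 counterclockwise.
Στ = 0 ⇒ F × 5.9 = 992.2 ⇒ F = 992.2 / 5.9 = 168 N.

F ≈ 168 N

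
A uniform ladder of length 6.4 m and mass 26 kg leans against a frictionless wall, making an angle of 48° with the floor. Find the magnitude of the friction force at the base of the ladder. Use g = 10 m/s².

f ≈ 117 N

About the foot of the ladder:
Ladder weight 26×10 = 260 N acts at 3.2 m along the ladder; its horizontal arm is 3.2·cos48° = 2.141 m → τ = 556.7 N·m clockwise.
Wall normal N acts horizontally at the top; its moment arm is the height L sinθ = 6.4·sin48° = 4.756 m, counterclockwise.
Setting net torque to zero: N × 4.756 = 556.7 → N = 117 N.
ΣFx = 0: friction at the foot balances the wall's push, so f = N_wall = 117 N.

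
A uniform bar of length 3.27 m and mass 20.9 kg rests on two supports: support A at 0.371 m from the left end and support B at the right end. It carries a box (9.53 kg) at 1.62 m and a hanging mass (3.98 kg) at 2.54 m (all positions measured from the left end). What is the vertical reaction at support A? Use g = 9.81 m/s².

Take moments about support B.
Beam weight: 20.9 × 9.81 = 205 N down at 1.635 m → arm 1.635 m, τ = 205 × 1.635 = 335.2 N·m counterclockwise.
Box: 9.53 × 9.81 = 93.49 N down at 1.62 m → arm 1.65 m, τ = 93.49 × 1.65 = 154.3 N·m counterclockwise.
Hanging mass: 3.98 × 9.81 = 39.04 N down at 2.54 m → arm 0.73 m, τ = 39.04 × 0.73 = 28.5 N·m counterclockwise.
Net load moment about support B = 518 N·m counterclockwise.
Reaction R at support A is upward at 0.371 m, arm 2.899 m → moment R × 2.899 clockwise.
Balancing moments: R × 2.899 = 518, giving R = 179 N.

R_A ≈ 179 N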